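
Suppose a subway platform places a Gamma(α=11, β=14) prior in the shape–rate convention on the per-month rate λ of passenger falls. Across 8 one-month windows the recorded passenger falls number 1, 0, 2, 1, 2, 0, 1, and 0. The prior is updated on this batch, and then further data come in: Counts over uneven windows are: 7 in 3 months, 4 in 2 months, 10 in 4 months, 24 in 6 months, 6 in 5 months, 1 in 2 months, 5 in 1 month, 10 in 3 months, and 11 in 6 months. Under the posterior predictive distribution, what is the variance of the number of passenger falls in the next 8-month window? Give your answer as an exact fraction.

Total count: 1 + 0 + 2 + 1 + 2 + 0 + 1 + 0 = 7.
Total exposure: 8 months.
After the first batch: Gamma(11 + 7, 14 + 8) = Gamma(18, 22).
Total count: 7 + 4 + 10 + 24 + 6 + 1 + 5 + 10 + 11 = 78.
Total exposure: 3 + 2 + 4 + 6 + 5 + 2 + 1 + 3 + 6 = 32 months.
After the second batch: Gamma(18 + 78, 22 + 32) = Gamma(96, 54).
The posterior predictive for a window of length T is Negative Binomial with variance T·α'·(β'+T)/β'² = 8·96·62/2916 = 3968/243.

3968/243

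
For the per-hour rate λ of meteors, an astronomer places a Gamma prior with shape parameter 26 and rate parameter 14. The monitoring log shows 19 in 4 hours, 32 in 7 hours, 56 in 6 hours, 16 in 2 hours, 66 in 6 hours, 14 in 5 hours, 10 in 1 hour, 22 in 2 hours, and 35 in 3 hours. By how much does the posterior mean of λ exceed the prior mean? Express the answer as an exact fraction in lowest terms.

711/175

Total count: 19 + 32 + 56 + 16 + 66 + 14 + 10 + 22 + 35 = 270.
Total exposure: 4 + 7 + 6 + 2 + 6 + 5 + 1 + 2 + 3 = 36 hours.
Conjugate update: add total count to the shape and total exposure to the rate, giving Gamma(296, 50).
Posterior mean = 296/50 = 148/25; prior mean = 26/14 = 13/7. Difference = 148/25 − 13/7 = 711/175.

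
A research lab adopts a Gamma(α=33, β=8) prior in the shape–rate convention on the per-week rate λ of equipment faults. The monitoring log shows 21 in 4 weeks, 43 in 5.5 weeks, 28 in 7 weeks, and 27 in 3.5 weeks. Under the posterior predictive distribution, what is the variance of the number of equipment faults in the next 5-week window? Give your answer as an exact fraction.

3135/98

Total count: 21 + 43 + 28 + 27 = 119.
Total exposure: 4 + 5.5 + 7 + 3.5 = 20 weeks.
Posterior: α' = 33 + 119 = 152, β' = 8 + 20 = 28.
The posterior predictive for a window of length T is Negative Binomial with variance T·α'·(β'+T)/β'² = 5·152·33/784 = 3135/98.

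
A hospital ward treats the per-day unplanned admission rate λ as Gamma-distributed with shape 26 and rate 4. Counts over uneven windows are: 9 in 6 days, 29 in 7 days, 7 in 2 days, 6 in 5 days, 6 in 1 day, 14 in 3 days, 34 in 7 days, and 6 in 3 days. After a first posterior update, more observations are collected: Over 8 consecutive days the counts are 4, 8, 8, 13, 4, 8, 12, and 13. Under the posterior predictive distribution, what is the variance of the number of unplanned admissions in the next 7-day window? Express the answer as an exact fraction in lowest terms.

3339/92

Total count: 9 + 29 + 7 + 6 + 6 + 14 + 34 + 6 = 111.
Total exposure: 6 + 7 + 2 + 5 + 1 + 3 + 7 + 3 = 34 days.
After the first batch: Gamma(26 + 111, 4 + 34) = Gamma(137, 38).
Total count: 4 + 8 + 8 + 13 + 4 + 8 + 12 + 13 = 70.
Total exposure: 8 days.
After the second batch: Gamma(137 + 70, 38 + 8) = Gamma(207, 46).
The posterior predictive for a window of length T is Negative Binomial with variance T·α'·(β'+T)/β'² = 7·207·53/2116 = 3339/92.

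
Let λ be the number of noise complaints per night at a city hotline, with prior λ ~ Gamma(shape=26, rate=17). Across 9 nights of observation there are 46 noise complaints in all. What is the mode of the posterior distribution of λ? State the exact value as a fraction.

Total count 46 over total exposure 9 nights.
The Gamma prior is conjugate for the Poisson rate, so λ | data ~ Gamma(26+46, 17+9) = Gamma(72, 26).
Posterior mode = (α'−1)/β' = 71/26.

71/26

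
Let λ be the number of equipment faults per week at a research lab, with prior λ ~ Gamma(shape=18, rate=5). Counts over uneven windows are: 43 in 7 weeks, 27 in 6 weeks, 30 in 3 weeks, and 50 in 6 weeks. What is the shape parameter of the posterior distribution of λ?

168

Total count: 43 + 27 + 30 + 50 = 150.
Total exposure: 7 + 6 + 3 + 6 = 22 weeks.
By Gamma–Poisson conjugacy, the posterior is Gamma(α + Σx, β + Σt) = Gamma(18 + 150, 5 + 22) = Gamma(168, 27).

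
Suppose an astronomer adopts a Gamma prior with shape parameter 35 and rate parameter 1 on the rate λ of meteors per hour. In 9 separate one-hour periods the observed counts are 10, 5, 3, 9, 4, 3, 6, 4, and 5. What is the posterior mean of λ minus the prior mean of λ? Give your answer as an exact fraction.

Total count: 10 + 5 + 3 + 9 + 4 + 3 + 6 + 4 + 5 = 49.
Total exposure: 9 hours.
By Gamma–Poisson conjugacy, the posterior is Gamma(α + Σx, β + Σt) = Gamma(35 + 49, 1 + 9) = Gamma(84, 10).
Posterior mean = 84/10 = 42/5; prior mean = 35/1 = 35. Difference = 42/5 − 35 = -133/5.

-133/5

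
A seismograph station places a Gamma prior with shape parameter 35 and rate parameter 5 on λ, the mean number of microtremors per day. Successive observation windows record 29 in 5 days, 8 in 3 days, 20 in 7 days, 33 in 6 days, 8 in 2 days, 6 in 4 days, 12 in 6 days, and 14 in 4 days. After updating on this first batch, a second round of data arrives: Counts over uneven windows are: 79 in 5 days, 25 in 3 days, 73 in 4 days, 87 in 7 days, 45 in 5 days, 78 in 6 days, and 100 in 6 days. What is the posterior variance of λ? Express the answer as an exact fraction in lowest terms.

Total count: 29 + 8 + 20 + 33 + 8 + 6 + 12 + 14 = 130.
Total exposure: 5 + 3 + 7 + 6 + 2 + 4 + 6 + 4 = 37 days.
After the first batch: Gamma(35 + 130, 5 + 37) = Gamma(165, 42).
Total count: 79 + 25 + 73 + 87 + 45 + 78 + 100 = 487.
Total exposure: 5 + 3 + 4 + 7 + 5 + 6 + 6 = 36 days.
After the second batch: Gamma(165 + 487, 42 + 36) = Gamma(652, 78).
Posterior variance = α'/β'² = 652/6084 = 163/1521.

163/1521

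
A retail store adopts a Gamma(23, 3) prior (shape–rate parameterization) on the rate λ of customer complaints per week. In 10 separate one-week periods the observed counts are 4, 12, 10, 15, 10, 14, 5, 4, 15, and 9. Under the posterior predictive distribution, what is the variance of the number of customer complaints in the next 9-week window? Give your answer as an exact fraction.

Total count: 4 + 12 + 10 + 15 + 10 + 14 + 5 + 4 + 15 + 9 = 98.
Total exposure: 10 weeks.
By Gamma–Poisson conjugacy, the posterior is Gamma(α + Σx, β + Σt) = Gamma(23 + 98, 3 + 10) = Gamma(121, 13).
The posterior predictive for a window of length T is Negative Binomial with variance T·α'·(β'+T)/β'² = 9·121·22/169 = 23958/169.

23958/169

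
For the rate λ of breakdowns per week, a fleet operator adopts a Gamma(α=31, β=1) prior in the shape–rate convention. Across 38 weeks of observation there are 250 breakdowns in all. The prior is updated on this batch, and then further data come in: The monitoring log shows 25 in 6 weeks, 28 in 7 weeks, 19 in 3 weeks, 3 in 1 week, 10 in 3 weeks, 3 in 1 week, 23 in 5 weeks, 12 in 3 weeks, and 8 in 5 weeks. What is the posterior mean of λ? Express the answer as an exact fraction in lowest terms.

Total count 250 over total exposure 38 weeks.
After the first batch: Gamma(31 + 250, 1 + 38) = Gamma(281, 39).
Total count: 25 + 28 + 19 + 3 + 10 + 3 + 23 + 12 + 8 = 131.
Total exposure: 6 + 7 + 3 + 1 + 3 + 1 + 5 + 3 + 5 = 34 weeks.
After the second batch: Gamma(281 + 131, 39 + 34) = Gamma(412, 73).
Posterior mean = α'/β' = 412/73.

412/73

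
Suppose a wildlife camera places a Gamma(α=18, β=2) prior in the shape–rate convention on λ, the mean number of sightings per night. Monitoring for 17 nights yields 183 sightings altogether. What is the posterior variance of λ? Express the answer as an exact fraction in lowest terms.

Total count 183 over total exposure 17 nights.
Gamma(α, β) with Poisson data over total exposure Σt gives posterior Gamma(α+Σx, β+Σt) = Gamma(201, 19).
Posterior variance = α'/β'² = 201/361.

201/361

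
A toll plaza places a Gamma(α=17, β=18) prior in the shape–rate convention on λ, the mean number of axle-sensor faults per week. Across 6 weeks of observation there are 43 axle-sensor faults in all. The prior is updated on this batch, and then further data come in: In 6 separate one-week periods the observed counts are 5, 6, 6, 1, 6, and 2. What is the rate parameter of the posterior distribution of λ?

30

Total count 43 over total exposure 6 weeks.
After the first batch: Gamma(17 + 43, 18 + 6) = Gamma(60, 24).
Total count: 5 + 6 + 6 + 1 + 6 + 2 = 26.
Total exposure: 6 weeks.
After the second batch: Gamma(60 + 26, 24 + 6) = Gamma(86, 30).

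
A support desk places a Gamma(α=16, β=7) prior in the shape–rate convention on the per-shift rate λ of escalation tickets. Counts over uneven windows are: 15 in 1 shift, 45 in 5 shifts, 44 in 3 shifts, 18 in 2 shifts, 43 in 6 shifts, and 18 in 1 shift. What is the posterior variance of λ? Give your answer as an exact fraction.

Total count: 15 + 45 + 44 + 18 + 43 + 18 = 183.
Total exposure: 1 + 5 + 3 + 2 + 6 + 1 = 18 shifts.
The Gamma prior is conjugate for the Poisson rate, so λ | data ~ Gamma(16+183, 7+18) = Gamma(199, 25).
Posterior variance = α'/β'² = 199/625.

199/625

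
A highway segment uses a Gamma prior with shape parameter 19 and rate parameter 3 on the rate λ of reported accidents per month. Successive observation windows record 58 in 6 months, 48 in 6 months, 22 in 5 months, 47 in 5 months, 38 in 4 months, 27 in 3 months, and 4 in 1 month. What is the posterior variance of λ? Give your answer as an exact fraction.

Total count: 58 + 48 + 22 + 47 + 38 + 27 + 4 = 244.
Total exposure: 6 + 6 + 5 + 5 + 4 + 3 + 1 = 30 months.
Gamma(α, β) with Poisson data over total exposure Σt gives posterior Gamma(α+Σx, β+Σt) = Gamma(263, 33).
Posterior variance = α'/β'² = 263/1089.

263/1089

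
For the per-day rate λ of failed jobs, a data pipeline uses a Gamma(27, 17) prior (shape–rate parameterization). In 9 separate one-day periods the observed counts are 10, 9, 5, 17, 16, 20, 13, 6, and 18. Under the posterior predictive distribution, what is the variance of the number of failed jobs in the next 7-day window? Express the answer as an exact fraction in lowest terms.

Total count: 10 + 9 + 5 + 17 + 16 + 20 + 13 + 6 + 18 = 114.
Total exposure: 9 days.
By Gamma–Poisson conjugacy, the posterior is Gamma(α + Σx, β + Σt) = Gamma(27 + 114, 17 + 9) = Gamma(141, 26).
The posterior predictive for a window of length T is Negative Binomial with variance T·α'·(β'+T)/β'² = 7·141·33/676 = 32571/676.

32571/676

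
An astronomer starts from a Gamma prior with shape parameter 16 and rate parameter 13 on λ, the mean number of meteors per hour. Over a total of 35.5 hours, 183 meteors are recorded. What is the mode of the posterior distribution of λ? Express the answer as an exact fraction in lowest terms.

396/97

Total count 183 over total exposure 35.5 hours.
By Gamma–Poisson conjugacy, the posterior is Gamma(α + Σx, β + Σt) = Gamma(16 + 183, 13 + 35.5) = Gamma(199, 97/2).
Posterior mode = (α'−1)/β' = 198/(97/2) = 396/97.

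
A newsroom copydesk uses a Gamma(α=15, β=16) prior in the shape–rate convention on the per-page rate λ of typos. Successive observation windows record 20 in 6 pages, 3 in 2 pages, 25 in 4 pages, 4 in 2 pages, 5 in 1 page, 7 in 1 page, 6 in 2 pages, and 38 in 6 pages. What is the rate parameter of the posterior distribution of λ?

40

Total count: 20 + 3 + 25 + 4 + 5 + 7 + 6 + 38 = 108.
Total exposure: 6 + 2 + 4 + 2 + 1 + 1 + 2 + 6 = 24 pages.
By Gamma–Poisson conjugacy, the posterior is Gamma(α + Σx, β + Σt) = Gamma(15 + 108, 16 + 24) = Gamma(123, 40).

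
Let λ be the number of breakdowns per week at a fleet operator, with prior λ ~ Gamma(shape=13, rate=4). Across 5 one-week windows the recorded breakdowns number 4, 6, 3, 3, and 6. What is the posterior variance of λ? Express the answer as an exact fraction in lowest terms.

Total count: 4 + 6 + 3 + 3 + 6 = 22.
Total exposure: 5 weeks.
Conjugate update: add total count to the shape and total exposure to the rate, giving Gamma(35, 9).
Posterior variance = α'/β'² = 35/81.

35/81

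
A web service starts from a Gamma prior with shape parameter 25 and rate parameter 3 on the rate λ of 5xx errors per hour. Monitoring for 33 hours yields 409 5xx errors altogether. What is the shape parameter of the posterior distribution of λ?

434

Total count 409 over total exposure 33 hours.
Conjugate update: add total count to the shape and total exposure to the rate, giving Gamma(434, 36).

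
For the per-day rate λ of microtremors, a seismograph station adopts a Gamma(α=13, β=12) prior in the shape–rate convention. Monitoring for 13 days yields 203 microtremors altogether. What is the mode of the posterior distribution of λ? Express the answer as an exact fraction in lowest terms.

43/5

Total count 203 over total exposure 13 days.
Gamma(α, β) with Poisson data over total exposure Σt gives posterior Gamma(α+Σx, β+Σt) = Gamma(216, 25).
Posterior mode = (α'−1)/β' = 215/25 = 43/5.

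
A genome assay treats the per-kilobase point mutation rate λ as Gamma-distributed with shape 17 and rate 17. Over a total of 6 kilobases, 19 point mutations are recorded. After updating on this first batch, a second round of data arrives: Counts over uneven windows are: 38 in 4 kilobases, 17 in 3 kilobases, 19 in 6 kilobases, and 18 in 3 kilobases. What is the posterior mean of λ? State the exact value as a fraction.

Total count 19 over total exposure 6 kilobases.
After the first batch: Gamma(17 + 19, 17 + 6) = Gamma(36, 23).
Total count: 38 + 17 + 19 + 18 = 92.
Total exposure: 4 + 3 + 6 + 3 = 16 kilobases.
After the second batch: Gamma(36 + 92, 23 + 16) = Gamma(128, 39).
Posterior mean = α'/β' = 128/39.

128/39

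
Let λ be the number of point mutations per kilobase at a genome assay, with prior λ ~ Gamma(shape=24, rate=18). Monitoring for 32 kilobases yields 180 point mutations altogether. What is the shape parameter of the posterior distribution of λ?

Total count 180 over total exposure 32 kilobases.
Gamma(α, β) with Poisson data over total exposure Σt gives posterior Gamma(α+Σx, β+Σt) = Gamma(204, 50).

204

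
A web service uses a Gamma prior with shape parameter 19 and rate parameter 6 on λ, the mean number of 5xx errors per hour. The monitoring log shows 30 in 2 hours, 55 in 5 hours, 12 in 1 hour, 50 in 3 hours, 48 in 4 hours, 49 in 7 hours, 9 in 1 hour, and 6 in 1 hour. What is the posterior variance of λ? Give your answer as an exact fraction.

Total count: 30 + 55 + 12 + 50 + 48 + 49 + 9 + 6 = 259.
Total exposure: 2 + 5 + 1 + 3 + 4 + 7 + 1 + 1 = 24 hours.
Gamma(α, β) with Poisson data over total exposure Σt gives posterior Gamma(α+Σx, β+Σt) = Gamma(278, 30).
Posterior variance = α'/β'² = 278/900 = 139/450.

139/450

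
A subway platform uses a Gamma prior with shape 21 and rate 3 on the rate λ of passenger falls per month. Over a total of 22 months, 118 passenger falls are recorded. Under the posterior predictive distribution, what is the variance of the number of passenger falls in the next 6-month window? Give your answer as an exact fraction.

25854/625

Total count 118 over total exposure 22 months.
By Gamma–Poisson conjugacy, the posterior is Gamma(α + Σx, β + Σt) = Gamma(21 + 118, 3 + 22) = Gamma(139, 25).
The posterior predictive for a window of length T is Negative Binomial with variance T·α'·(β'+T)/β'² = 6·139·31/625 = 25854/625.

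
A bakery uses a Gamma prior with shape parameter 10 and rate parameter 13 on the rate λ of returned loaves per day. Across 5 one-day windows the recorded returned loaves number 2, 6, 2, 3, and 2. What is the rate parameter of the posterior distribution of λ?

Total count: 2 + 6 + 2 + 3 + 2 = 15.
Total exposure: 5 days.
Conjugate update: add total count to the shape and total exposure to the rate, giving Gamma(25, 18).

18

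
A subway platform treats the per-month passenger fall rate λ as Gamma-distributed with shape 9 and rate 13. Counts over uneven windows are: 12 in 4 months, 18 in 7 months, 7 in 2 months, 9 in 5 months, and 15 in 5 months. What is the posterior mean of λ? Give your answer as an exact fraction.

Total count: 12 + 18 + 7 + 9 + 15 = 61.
Total exposure: 4 + 7 + 2 + 5 + 5 = 23 months.
Conjugate update: add total count to the shape and total exposure to the rate, giving Gamma(70, 36).
Posterior mean = α'/β' = 70/36 = 35/18.

35/18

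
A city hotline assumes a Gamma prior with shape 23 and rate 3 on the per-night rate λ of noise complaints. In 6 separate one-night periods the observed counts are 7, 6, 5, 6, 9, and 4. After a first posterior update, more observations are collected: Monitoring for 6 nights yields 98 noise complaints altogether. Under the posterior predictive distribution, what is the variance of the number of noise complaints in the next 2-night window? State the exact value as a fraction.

Total count: 7 + 6 + 5 + 6 + 9 + 4 = 37.
Total exposure: 6 nights.
After the first batch: Gamma(23 + 37, 3 + 6) = Gamma(60, 9).
Total count 98 over total exposure 6 nights.
After the second batch: Gamma(60 + 98, 9 + 6) = Gamma(158, 15).
The posterior predictive for a window of length T is Negative Binomial with variance T·α'·(β'+T)/β'² = 2·158·17/225 = 5372/225.

5372/225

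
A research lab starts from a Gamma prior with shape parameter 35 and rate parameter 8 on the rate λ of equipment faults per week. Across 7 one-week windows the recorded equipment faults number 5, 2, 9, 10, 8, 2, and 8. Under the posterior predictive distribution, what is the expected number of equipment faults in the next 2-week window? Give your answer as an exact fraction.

158/15

Total count: 5 + 2 + 9 + 10 + 8 + 2 + 8 = 44.
Total exposure: 7 weeks.
Posterior: α' = 35 + 44 = 79, β' = 8 + 7 = 15.
Predictive mean over a 2-week window = T·E[λ|data] = 2·79/15 = 158/15.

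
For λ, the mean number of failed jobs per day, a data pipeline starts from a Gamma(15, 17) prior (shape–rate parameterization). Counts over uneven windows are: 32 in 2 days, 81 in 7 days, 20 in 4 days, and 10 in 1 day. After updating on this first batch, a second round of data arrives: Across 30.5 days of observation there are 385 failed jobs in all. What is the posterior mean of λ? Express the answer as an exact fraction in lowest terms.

Total count: 32 + 81 + 20 + 10 = 143.
Total exposure: 2 + 7 + 4 + 1 = 14 days.
After the first batch: Gamma(15 + 143, 17 + 14) = Gamma(158, 31).
Total count 385 over total exposure 30.5 days.
After the second batch: Gamma(158 + 385, 31 + 30.5) = Gamma(543, 123/2).
Posterior mean = α'/β' = 543/(123/2) = 362/41.

362/41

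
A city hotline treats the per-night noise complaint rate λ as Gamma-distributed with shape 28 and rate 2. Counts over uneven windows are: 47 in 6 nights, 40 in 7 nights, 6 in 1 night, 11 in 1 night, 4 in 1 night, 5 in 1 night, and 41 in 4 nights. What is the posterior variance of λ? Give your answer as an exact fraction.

Total count: 47 + 40 + 6 + 11 + 4 + 5 + 41 = 154.
Total exposure: 6 + 7 + 1 + 1 + 1 + 1 + 4 = 21 nights.
Gamma(α, β) with Poisson data over total exposure Σt gives posterior Gamma(α+Σx, β+Σt) = Gamma(182, 23).
Posterior variance = α'/β'² = 182/529.

182/529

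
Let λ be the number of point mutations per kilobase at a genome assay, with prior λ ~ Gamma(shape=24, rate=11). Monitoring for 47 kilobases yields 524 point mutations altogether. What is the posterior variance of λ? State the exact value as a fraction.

137/841

Total count 524 over total exposure 47 kilobases.
The Gamma prior is conjugate for the Poisson rate, so λ | data ~ Gamma(24+524, 11+47) = Gamma(548, 58).
Posterior variance = α'/β'² = 548/3364 = 137/841.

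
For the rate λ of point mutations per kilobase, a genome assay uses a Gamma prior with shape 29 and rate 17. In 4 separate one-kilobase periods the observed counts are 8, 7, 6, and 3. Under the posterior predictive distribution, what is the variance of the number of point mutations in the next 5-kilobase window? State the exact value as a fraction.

Total count: 8 + 7 + 6 + 3 = 24.
Total exposure: 4 kilobases.
By Gamma–Poisson conjugacy, the posterior is Gamma(α + Σx, β + Σt) = Gamma(29 + 24, 17 + 4) = Gamma(53, 21).
The posterior predictive for a window of length T is Negative Binomial with variance T·α'·(β'+T)/β'² = 5·53·26/441 = 6890/441.

6890/441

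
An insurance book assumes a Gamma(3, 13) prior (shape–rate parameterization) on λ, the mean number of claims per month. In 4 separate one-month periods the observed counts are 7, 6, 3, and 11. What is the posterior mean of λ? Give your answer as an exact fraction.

30/17

Total count: 7 + 6 + 3 + 11 = 27.
Total exposure: 4 months.
By Gamma–Poisson conjugacy, the posterior is Gamma(α + Σx, β + Σt) = Gamma(3 + 27, 13 + 4) = Gamma(30, 17).
Posterior mean = α'/β' = 30/17.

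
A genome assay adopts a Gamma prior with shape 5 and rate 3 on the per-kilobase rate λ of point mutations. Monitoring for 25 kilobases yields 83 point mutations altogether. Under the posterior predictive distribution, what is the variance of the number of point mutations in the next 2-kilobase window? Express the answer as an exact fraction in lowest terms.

Total count 83 over total exposure 25 kilobases.
Posterior: α' = 5 + 83 = 88, β' = 3 + 25 = 28.
The posterior predictive for a window of length T is Negative Binomial with variance T·α'·(β'+T)/β'² = 2·88·30/784 = 330/49.

330/49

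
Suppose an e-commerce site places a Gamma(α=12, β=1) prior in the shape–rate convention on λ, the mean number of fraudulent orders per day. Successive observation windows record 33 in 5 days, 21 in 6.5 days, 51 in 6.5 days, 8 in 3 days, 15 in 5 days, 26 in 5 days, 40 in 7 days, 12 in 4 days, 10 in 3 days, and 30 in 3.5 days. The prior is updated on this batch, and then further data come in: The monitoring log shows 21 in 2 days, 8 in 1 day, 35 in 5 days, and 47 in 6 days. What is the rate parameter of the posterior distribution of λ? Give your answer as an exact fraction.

Total count: 33 + 21 + 51 + 8 + 15 + 26 + 40 + 12 + 10 + 30 = 246.
Total exposure: 5 + 6.5 + 6.5 + 3 + 5 + 5 + 7 + 4 + 3 + 3.5 = 48.5 days.
After the first batch: Gamma(12 + 246, 1 + 48.5) = Gamma(258, 99/2).
Total count: 21 + 8 + 35 + 47 = 111.
Total exposure: 2 + 1 + 5 + 6 = 14 days.
After the second batch: Gamma(258 + 111, 99/2 + 14) = Gamma(369, 127/2).

127/2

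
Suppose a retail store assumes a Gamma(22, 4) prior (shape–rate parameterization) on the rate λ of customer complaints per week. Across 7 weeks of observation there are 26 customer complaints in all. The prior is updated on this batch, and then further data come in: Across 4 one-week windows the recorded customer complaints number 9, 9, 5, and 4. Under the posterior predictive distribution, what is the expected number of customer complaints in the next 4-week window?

Total count 26 over total exposure 7 weeks.
After the first batch: Gamma(22 + 26, 4 + 7) = Gamma(48, 11).
Total count: 9 + 9 + 5 + 4 = 27.
Total exposure: 4 weeks.
After the second batch: Gamma(48 + 27, 11 + 4) = Gamma(75, 15).
Predictive mean over a 4-week window = T·E[λ|data] = 4·75/15 = 20.

20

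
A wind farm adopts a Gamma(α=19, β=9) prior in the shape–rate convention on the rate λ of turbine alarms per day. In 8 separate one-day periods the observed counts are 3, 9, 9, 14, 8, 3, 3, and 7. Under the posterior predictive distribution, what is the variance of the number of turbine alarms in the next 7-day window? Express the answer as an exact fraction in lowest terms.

Total count: 3 + 9 + 9 + 14 + 8 + 3 + 3 + 7 = 56.
Total exposure: 8 days.
The Gamma prior is conjugate for the Poisson rate, so λ | data ~ Gamma(19+56, 9+8) = Gamma(75, 17).
The posterior predictive for a window of length T is Negative Binomial with variance T·α'·(β'+T)/β'² = 7·75·24/289 = 12600/289.

12600/289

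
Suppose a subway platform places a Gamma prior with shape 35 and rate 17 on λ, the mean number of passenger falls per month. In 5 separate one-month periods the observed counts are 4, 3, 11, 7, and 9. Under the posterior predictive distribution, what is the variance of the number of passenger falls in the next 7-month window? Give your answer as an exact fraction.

Total count: 4 + 3 + 11 + 7 + 9 = 34.
Total exposure: 5 months.
Conjugate update: add total count to the shape and total exposure to the rate, giving Gamma(69, 22).
The posterior predictive for a window of length T is Negative Binomial with variance T·α'·(β'+T)/β'² = 7·69·29/484 = 14007/484.

14007/484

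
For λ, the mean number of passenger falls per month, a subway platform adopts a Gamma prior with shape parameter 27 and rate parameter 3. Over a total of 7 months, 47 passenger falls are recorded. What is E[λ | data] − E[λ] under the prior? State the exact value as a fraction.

-8/5

Total count 47 over total exposure 7 months.
Gamma(α, β) with Poisson data over total exposure Σt gives posterior Gamma(α+Σx, β+Σt) = Gamma(74, 10).
Posterior mean = 74/10 = 37/5; prior mean = 27/3 = 9. Difference = 37/5 − 9 = -8/5.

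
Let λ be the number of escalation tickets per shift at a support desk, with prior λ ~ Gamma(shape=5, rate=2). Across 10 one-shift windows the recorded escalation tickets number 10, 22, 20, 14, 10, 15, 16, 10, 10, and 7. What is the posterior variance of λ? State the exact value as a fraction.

139/144

Total count: 10 + 22 + 20 + 14 + 10 + 15 + 16 + 10 + 10 + 7 = 134.
Total exposure: 10 shifts.
Conjugate update: add total count to the shape and total exposure to the rate, giving Gamma(139, 12).
Posterior variance = α'/β'² = 139/144.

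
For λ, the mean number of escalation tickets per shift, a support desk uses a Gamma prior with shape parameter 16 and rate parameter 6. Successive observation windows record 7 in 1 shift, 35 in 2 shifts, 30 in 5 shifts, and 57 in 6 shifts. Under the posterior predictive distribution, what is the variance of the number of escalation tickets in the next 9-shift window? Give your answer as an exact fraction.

7569/80

Total count: 7 + 35 + 30 + 57 = 129.
Total exposure: 1 + 2 + 5 + 6 = 14 shifts.
By Gamma–Poisson conjugacy, the posterior is Gamma(α + Σx, β + Σt) = Gamma(16 + 129, 6 + 14) = Gamma(145, 20).
The posterior predictive for a window of length T is Negative Binomial with variance T·α'·(β'+T)/β'² = 9·145·29/400 = 7569/80.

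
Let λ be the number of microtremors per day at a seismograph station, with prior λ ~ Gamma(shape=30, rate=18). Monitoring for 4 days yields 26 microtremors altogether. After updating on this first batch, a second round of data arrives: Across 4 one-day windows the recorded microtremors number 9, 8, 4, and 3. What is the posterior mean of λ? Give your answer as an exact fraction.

Total count 26 over total exposure 4 days.
After the first batch: Gamma(30 + 26, 18 + 4) = Gamma(56, 22).
Total count: 9 + 8 + 4 + 3 = 24.
Total exposure: 4 days.
After the second batch: Gamma(56 + 24, 22 + 4) = Gamma(80, 26).
Posterior mean = α'/β' = 80/26 = 40/13.

40/13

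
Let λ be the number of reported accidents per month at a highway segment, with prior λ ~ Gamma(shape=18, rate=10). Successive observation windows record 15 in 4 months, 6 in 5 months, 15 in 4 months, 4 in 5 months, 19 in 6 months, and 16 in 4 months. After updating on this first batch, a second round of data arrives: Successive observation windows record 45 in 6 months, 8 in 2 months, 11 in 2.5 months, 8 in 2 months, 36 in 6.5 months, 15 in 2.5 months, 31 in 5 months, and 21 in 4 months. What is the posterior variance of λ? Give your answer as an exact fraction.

Total count: 15 + 6 + 15 + 4 + 19 + 16 = 75.
Total exposure: 4 + 5 + 4 + 5 + 6 + 4 = 28 months.
After the first batch: Gamma(18 + 75, 10 + 28) = Gamma(93, 38).
Total count: 45 + 8 + 11 + 8 + 36 + 15 + 31 + 21 = 175.
Total exposure: 6 + 2 + 2.5 + 2 + 6.5 + 2.5 + 5 + 4 = 30.5 months.
After the second batch: Gamma(93 + 175, 38 + 30.5) = Gamma(268, 137/2).
Posterior variance = α'/β'² = 268/(18769/4) = 1072/18769.

1072/18769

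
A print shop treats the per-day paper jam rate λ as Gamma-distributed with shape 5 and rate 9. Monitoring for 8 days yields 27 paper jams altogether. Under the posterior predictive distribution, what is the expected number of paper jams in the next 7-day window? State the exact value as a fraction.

224/17

Total count 27 over total exposure 8 days.
By Gamma–Poisson conjugacy, the posterior is Gamma(α + Σx, β + Σt) = Gamma(5 + 27, 9 + 8) = Gamma(32, 17).
Predictive mean over a 7-day window = T·E[λ|data] = 7·32/17 = 224/17.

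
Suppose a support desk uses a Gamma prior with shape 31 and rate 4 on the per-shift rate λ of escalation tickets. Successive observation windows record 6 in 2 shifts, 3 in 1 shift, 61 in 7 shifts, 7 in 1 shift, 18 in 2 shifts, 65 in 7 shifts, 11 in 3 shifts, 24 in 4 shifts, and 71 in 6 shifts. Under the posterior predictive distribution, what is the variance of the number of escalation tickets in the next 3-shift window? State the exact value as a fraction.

35640/1369

Total count: 6 + 3 + 61 + 7 + 18 + 65 + 11 + 24 + 71 = 266.
Total exposure: 2 + 1 + 7 + 1 + 2 + 7 + 3 + 4 + 6 = 33 shifts.
By Gamma–Poisson conjugacy, the posterior is Gamma(α + Σx, β + Σt) = Gamma(31 + 266, 4 + 33) = Gamma(297, 37).
The posterior predictive for a window of length T is Negative Binomial with variance T·α'·(β'+T)/β'² = 3·297·40/1369 = 35640/1369.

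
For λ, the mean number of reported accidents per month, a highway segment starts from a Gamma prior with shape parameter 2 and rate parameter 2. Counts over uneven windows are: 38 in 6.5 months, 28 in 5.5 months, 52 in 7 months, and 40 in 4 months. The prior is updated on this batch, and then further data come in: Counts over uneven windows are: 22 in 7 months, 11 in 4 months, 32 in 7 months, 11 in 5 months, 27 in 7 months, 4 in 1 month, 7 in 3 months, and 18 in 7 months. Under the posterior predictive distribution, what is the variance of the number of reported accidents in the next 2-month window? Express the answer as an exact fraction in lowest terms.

9928/1089

Total count: 38 + 28 + 52 + 40 = 158.
Total exposure: 6.5 + 5.5 + 7 + 4 = 23 months.
After the first batch: Gamma(2 + 158, 2 + 23) = Gamma(160, 25).
Total count: 22 + 11 + 32 + 11 + 27 + 4 + 7 + 18 = 132.
Total exposure: 7 + 4 + 7 + 5 + 7 + 1 + 3 + 7 = 41 months.
After the second batch: Gamma(160 + 132, 25 + 41) = Gamma(292, 66).
The posterior predictive for a window of length T is Negative Binomial with variance T·α'·(β'+T)/β'² = 2·292·68/4356 = 9928/1089.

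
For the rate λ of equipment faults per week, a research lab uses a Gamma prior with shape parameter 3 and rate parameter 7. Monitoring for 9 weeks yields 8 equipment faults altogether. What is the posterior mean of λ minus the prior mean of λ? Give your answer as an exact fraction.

Total count 8 over total exposure 9 weeks.
Posterior: α' = 3 + 8 = 11, β' = 7 + 9 = 16.
Posterior mean = 11/16 = 11/16; prior mean = 3/7 = 3/7. Difference = 11/16 − 3/7 = 29/112.

29/112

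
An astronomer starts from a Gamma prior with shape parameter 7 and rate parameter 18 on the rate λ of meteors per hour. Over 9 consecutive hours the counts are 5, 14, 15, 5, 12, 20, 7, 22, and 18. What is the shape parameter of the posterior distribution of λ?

Total count: 5 + 14 + 15 + 5 + 12 + 20 + 7 + 22 + 18 = 118.
Total exposure: 9 hours.
The Gamma prior is conjugate for the Poisson rate, so λ | data ~ Gamma(7+118, 18+9) = Gamma(125, 27).

125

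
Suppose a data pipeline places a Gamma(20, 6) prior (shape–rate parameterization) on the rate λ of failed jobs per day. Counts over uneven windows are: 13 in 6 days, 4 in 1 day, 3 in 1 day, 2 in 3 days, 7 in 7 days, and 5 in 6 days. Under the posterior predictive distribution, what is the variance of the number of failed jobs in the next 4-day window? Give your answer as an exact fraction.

Total count: 13 + 4 + 3 + 2 + 7 + 5 = 34.
Total exposure: 6 + 1 + 1 + 3 + 7 + 6 = 24 days.
Gamma(α, β) with Poisson data over total exposure Σt gives posterior Gamma(α+Σx, β+Σt) = Gamma(54, 30).
The posterior predictive for a window of length T is Negative Binomial with variance T·α'·(β'+T)/β'² = 4·54·34/900 = 204/25.

204/25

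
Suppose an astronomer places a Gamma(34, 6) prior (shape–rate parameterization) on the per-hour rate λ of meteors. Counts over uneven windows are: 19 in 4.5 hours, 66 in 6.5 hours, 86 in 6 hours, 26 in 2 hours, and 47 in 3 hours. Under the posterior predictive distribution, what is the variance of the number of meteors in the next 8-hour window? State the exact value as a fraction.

5004/49

Total count: 19 + 66 + 86 + 26 + 47 = 244.
Total exposure: 4.5 + 6.5 + 6 + 2 + 3 = 22 hours.
Gamma(α, β) with Poisson data over total exposure Σt gives posterior Gamma(α+Σx, β+Σt) = Gamma(278, 28).
The posterior predictive for a window of length T is Negative Binomial with variance T·α'·(β'+T)/β'² = 8·278·36/784 = 5004/49.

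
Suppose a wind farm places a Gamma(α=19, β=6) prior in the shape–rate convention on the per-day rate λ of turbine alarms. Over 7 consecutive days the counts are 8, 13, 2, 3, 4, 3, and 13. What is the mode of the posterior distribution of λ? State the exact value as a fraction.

Total count: 8 + 13 + 2 + 3 + 4 + 3 + 13 = 46.
Total exposure: 7 days.
Conjugate update: add total count to the shape and total exposure to the rate, giving Gamma(65, 13).
Posterior mode = (α'−1)/β' = 64/13.

64/13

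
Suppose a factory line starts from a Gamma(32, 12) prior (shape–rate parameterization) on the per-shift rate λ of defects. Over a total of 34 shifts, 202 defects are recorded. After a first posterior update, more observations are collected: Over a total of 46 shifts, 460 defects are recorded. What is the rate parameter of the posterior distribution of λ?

92

Total count 202 over total exposure 34 shifts.
After the first batch: Gamma(32 + 202, 12 + 34) = Gamma(234, 46).
Total count 460 over total exposure 46 shifts.
After the second batch: Gamma(234 + 460, 46 + 46) = Gamma(694, 92).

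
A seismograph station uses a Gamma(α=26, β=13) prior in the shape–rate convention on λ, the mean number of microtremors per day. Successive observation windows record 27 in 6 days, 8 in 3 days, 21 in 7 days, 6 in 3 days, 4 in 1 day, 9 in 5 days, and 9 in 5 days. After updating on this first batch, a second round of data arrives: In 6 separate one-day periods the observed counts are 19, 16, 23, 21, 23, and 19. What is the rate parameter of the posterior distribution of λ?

Total count: 27 + 8 + 21 + 6 + 4 + 9 + 9 = 84.
Total exposure: 6 + 3 + 7 + 3 + 1 + 5 + 5 = 30 days.
After the first batch: Gamma(26 + 84, 13 + 30) = Gamma(110, 43).
Total count: 19 + 16 + 23 + 21 + 23 + 19 = 121.
Total exposure: 6 days.
After the second batch: Gamma(110 + 121, 43 + 6) = Gamma(231, 49).

49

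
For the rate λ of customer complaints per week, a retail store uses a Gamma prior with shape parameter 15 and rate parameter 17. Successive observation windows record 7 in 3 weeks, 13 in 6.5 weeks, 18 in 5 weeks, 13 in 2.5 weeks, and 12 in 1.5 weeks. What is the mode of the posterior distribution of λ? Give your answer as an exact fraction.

Total count: 7 + 13 + 18 + 13 + 12 = 63.
Total exposure: 3 + 6.5 + 5 + 2.5 + 1.5 = 18.5 weeks.
Posterior: α' = 15 + 63 = 78, β' = 17 + 18.5 = 71/2.
Posterior mode = (α'−1)/β' = 77/(71/2) = 154/71.

154/71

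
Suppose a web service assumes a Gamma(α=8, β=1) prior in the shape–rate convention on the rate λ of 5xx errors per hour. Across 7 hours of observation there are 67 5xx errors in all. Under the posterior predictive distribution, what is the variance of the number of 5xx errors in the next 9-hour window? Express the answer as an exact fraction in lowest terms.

11475/64

Total count 67 over total exposure 7 hours.
Gamma(α, β) with Poisson data over total exposure Σt gives posterior Gamma(α+Σx, β+Σt) = Gamma(75, 8).
The posterior predictive for a window of length T is Negative Binomial with variance T·α'·(β'+T)/β'² = 9·75·17/64 = 11475/64.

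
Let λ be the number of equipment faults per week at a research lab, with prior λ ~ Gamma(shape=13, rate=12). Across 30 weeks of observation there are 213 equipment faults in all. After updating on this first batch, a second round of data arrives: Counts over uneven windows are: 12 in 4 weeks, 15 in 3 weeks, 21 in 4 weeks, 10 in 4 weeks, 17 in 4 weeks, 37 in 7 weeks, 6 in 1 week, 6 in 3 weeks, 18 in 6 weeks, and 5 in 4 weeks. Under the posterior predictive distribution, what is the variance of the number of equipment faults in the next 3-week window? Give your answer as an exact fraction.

Total count 213 over total exposure 30 weeks.
After the first batch: Gamma(13 + 213, 12 + 30) = Gamma(226, 42).
Total count: 12 + 15 + 21 + 10 + 17 + 37 + 6 + 6 + 18 + 5 = 147.
Total exposure: 4 + 3 + 4 + 4 + 4 + 7 + 1 + 3 + 6 + 4 = 40 weeks.
After the second batch: Gamma(226 + 147, 42 + 40) = Gamma(373, 82).
The posterior predictive for a window of length T is Negative Binomial with variance T·α'·(β'+T)/β'² = 3·373·85/6724 = 95115/6724.

95115/6724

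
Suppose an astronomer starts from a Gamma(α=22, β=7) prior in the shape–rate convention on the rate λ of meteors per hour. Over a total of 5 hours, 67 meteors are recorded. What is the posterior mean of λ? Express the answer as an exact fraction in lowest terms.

89/12

Total count 67 over total exposure 5 hours.
Posterior: α' = 22 + 67 = 89, β' = 7 + 5 = 12.
Posterior mean = α'/β' = 89/12.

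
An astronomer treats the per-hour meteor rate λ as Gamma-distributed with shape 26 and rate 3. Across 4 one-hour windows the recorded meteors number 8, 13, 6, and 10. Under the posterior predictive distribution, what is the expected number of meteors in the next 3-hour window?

27

Total count: 8 + 13 + 6 + 10 = 37.
Total exposure: 4 hours.
By Gamma–Poisson conjugacy, the posterior is Gamma(α + Σx, β + Σt) = Gamma(26 + 37, 3 + 4) = Gamma(63, 7).
Predictive mean over a 3-hour window = T·E[λ|data] = 3·63/7 = 27.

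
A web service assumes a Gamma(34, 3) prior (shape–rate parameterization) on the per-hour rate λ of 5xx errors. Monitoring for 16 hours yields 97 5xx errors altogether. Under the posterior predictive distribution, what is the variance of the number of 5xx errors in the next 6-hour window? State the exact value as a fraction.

19650/361

Total count 97 over total exposure 16 hours.
Posterior: α' = 34 + 97 = 131, β' = 3 + 16 = 19.
The posterior predictive for a window of length T is Negative Binomial with variance T·α'·(β'+T)/β'² = 6·131·25/361 = 19650/361.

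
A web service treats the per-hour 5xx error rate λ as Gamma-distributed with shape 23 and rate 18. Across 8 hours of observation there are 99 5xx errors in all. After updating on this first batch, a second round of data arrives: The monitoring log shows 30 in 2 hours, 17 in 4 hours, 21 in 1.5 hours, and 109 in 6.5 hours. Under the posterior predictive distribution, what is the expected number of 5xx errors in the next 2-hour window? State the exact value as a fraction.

Total count 99 over total exposure 8 hours.
After the first batch: Gamma(23 + 99, 18 + 8) = Gamma(122, 26).
Total count: 30 + 17 + 21 + 109 = 177.
Total exposure: 2 + 4 + 1.5 + 6.5 = 14 hours.
After the second batch: Gamma(122 + 177, 26 + 14) = Gamma(299, 40).
Predictive mean over a 2-hour window = T·E[λ|data] = 2·299/40 = 299/20.

299/20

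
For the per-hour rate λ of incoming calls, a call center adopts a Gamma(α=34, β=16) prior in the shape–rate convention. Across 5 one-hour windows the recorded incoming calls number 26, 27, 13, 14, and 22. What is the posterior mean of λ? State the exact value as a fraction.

136/21

Total count: 26 + 27 + 13 + 14 + 22 = 102.
Total exposure: 5 hours.
The Gamma prior is conjugate for the Poisson rate, so λ | data ~ Gamma(34+102, 16+5) = Gamma(136, 21).
Posterior mean = α'/β' = 136/21.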